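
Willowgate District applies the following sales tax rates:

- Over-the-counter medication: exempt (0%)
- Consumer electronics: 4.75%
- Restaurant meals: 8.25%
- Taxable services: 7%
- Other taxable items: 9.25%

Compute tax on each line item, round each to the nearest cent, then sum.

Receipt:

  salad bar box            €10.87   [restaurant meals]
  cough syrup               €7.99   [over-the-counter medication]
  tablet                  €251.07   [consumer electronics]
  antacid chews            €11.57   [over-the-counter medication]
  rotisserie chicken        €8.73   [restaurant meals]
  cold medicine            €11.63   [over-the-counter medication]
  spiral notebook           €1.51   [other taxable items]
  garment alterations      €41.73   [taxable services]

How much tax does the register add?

€16.61

Salad bar box €10.87: restaurant meals → 8.25% → €0.90
Cough syrup €7.99: over-the-counter medication → 0% → €0.00
Tablet €251.07: consumer electronics → 4.75% → €11.93
Antacid chews €11.57: over-the-counter medication → 0% → €0.00
Rotisserie chicken €8.73: restaurant meals → 8.25% → €0.72
Cold medicine €11.63: over-the-counter medication → 0% → €0.00
Spiral notebook €1.51: other taxable items → 9.25% → €0.14
Garment alterations €41.73: taxable services → 7% → €2.92
Total tax = €0.90 + €11.93 + €0.72 + €0.14 + €2.92 = €16.61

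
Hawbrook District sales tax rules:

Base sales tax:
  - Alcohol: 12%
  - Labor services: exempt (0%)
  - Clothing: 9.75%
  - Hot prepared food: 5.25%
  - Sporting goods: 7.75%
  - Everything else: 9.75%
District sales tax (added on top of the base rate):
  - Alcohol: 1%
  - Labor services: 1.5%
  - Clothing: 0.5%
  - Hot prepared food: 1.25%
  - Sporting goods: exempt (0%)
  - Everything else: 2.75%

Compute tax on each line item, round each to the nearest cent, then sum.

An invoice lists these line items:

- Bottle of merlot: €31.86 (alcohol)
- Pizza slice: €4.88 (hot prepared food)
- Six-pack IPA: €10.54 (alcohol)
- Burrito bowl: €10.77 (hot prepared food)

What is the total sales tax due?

€6.53

Bottle of merlot €31.86: alcohol → 12% + 1% district = 13% → €4.14
Pizza slice €4.88: hot prepared food → 5.25% + 1.25% district = 6.5% → €0.32
Six-pack IPA €10.54: alcohol → 12% + 1% district = 13% → €1.37
Burrito bowl €10.77: hot prepared food → 5.25% + 1.25% district = 6.5% → €0.70
Total tax = €4.14 + €0.32 + €1.37 + €0.70 = €6.53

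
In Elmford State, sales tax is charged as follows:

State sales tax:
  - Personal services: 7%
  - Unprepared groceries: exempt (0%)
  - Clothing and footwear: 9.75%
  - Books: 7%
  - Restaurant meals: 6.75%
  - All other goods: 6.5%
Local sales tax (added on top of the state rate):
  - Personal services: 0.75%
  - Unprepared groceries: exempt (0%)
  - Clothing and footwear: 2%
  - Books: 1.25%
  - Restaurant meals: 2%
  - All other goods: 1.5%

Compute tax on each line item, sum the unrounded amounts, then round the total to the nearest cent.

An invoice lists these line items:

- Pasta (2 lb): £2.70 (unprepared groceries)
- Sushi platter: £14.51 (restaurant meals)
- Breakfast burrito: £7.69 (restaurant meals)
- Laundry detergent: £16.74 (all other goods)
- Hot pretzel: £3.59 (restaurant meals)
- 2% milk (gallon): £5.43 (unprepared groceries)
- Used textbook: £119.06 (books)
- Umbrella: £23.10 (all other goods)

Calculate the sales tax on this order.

£15.27

Pasta (2 lb) £2.70: unprepared groceries → 0% + 0% local = 0% → £0.00
Sushi platter £14.51: restaurant meals → 6.75% + 2% local = 8.75% → £1.269625
Breakfast burrito £7.69: restaurant meals → 6.75% + 2% local = 8.75% → £0.672875
Laundry detergent £16.74: all other goods → 6.5% + 1.5% local = 8% → £1.3392
Hot pretzel £3.59: restaurant meals → 6.75% + 2% local = 8.75% → £0.314125
2% milk (gallon) £5.43: unprepared groceries → 0% + 0% local = 0% → £0.00
Used textbook £119.06: books → 7% + 1.25% local = 8.25% → £9.82245
Umbrella £23.10: all other goods → 6.5% + 1.5% local = 8% → £1.848
Unrounded tax sum = £15.266275 → £15.27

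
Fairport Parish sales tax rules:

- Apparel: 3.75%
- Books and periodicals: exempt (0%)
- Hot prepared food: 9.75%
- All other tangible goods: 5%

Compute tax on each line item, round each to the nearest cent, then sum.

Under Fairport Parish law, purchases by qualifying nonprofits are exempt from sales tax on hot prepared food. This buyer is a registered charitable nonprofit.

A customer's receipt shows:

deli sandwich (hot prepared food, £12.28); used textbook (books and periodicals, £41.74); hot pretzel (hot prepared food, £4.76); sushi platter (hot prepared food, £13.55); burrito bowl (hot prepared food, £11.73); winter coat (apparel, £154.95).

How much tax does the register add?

Deli sandwich £12.28: hot prepared food, buyer-exempt → 0% → £0.00
Used textbook £41.74: books and periodicals → 0% → £0.00
Hot pretzel £4.76: hot prepared food, buyer-exempt → 0% → £0.00
Sushi platter £13.55: hot prepared food, buyer-exempt → 0% → £0.00
Burrito bowl £11.73: hot prepared food, buyer-exempt → 0% → £0.00
Winter coat £154.95: apparel → 3.75% → £5.81
Total tax = £5.81

£5.81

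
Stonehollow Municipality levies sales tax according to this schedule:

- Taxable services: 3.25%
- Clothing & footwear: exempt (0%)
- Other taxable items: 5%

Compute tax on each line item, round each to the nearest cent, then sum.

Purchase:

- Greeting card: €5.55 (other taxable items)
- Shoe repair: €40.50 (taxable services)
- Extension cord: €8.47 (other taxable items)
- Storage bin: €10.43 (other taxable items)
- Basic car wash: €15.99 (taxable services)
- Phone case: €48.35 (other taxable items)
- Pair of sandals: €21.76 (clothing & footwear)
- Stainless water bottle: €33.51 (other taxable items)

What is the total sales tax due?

€7.16

Greeting card €5.55: other taxable items → 5% → €0.28
Shoe repair €40.50: taxable services → 3.25% → €1.32
Extension cord €8.47: other taxable items → 5% → €0.42
Storage bin €10.43: other taxable items → 5% → €0.52
Basic car wash €15.99: taxable services → 3.25% → €0.52
Phone case €48.35: other taxable items → 5% → €2.42
Pair of sandals €21.76: clothing & footwear → 0% → €0.00
Stainless water bottle €33.51: other taxable items → 5% → €1.68
Total tax = €0.28 + €1.32 + €0.42 + €0.52 + €0.52 + €2.42 + €1.68 = €7.16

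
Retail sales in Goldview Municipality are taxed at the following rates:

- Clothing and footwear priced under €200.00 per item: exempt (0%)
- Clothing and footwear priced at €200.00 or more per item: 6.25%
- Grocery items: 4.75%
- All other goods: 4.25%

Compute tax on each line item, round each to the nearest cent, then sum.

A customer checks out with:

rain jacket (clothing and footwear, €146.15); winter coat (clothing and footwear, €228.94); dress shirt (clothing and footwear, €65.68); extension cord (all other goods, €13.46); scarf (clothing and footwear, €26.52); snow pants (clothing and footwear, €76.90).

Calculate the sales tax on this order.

€14.88

Rain jacket €146.15: clothing and footwear, under €200.00 → 0% → €0.00
Winter coat €228.94: clothing and footwear, €200.00 or more → 6.25% → €14.31
Dress shirt €65.68: clothing and footwear, under €200.00 → 0% → €0.00
Extension cord €13.46: all other goods → 4.25% → €0.57
Scarf €26.52: clothing and footwear, under €200.00 → 0% → €0.00
Snow pants €76.90: clothing and footwear, under €200.00 → 0% → €0.00
Total tax = €14.31 + €0.57 = €14.88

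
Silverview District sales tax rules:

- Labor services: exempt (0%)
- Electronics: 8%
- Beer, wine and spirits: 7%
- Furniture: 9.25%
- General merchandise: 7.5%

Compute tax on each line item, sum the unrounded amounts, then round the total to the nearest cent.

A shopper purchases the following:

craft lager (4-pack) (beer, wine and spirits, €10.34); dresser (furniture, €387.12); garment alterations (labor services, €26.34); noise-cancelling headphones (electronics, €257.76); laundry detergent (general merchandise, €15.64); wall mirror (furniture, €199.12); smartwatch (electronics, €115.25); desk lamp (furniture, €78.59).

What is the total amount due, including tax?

€1183.39

Craft lager (4-pack) €10.34: beer, wine and spirits → 7% → €0.7238
Dresser €387.12: furniture → 9.25% → €35.8086
Garment alterations €26.34: labor services → 0% → €0.00
Noise-cancelling headphones €257.76: electronics → 8% → €20.6208
Laundry detergent €15.64: general merchandise → 7.5% → €1.173
Wall mirror €199.12: furniture → 9.25% → €18.4186
Smartwatch €115.25: electronics → 8% → €9.22
Desk lamp €78.59: furniture → 9.25% → €7.269575
Subtotal = €1090.16; unrounded tax = €93.234375 → €93.23; total due = €1183.39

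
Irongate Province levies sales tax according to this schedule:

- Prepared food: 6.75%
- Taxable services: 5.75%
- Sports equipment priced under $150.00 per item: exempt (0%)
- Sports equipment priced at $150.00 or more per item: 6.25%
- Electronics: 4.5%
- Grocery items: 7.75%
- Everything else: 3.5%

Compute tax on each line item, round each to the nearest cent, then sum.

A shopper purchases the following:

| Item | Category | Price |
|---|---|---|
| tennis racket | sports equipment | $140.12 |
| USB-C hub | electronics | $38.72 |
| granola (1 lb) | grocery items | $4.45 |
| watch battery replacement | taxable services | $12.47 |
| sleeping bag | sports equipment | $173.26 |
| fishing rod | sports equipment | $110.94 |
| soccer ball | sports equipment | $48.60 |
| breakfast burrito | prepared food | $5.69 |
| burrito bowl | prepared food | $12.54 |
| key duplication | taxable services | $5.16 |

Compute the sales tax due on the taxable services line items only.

$1.02

Watch battery replacement $12.47: taxable services → 5.75% → $0.72
Key duplication $5.16: taxable services → 5.75% → $0.30
Tax on taxable services = $0.72 + $0.30 = $1.02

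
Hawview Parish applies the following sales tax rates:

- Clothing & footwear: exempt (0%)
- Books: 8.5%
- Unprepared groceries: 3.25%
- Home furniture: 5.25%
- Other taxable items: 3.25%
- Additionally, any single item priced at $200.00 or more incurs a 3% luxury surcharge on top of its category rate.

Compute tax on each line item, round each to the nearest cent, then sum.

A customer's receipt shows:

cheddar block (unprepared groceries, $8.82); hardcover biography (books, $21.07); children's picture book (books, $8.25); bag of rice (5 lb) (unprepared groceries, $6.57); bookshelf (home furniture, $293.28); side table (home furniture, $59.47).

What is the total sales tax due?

$30.31

Cheddar block $8.82: unprepared groceries → 3.25% → $0.29
Hardcover biography $21.07: books → 8.5% → $1.79
Children's picture book $8.25: books → 8.5% → $0.70
Bag of rice (5 lb) $6.57: unprepared groceries → 3.25% → $0.21
Bookshelf $293.28: home furniture → 5.25% + 3% surcharge = 8.25% → $24.20
Side table $59.47: home furniture → 5.25% → $3.12
Total tax = $0.29 + $1.79 + $0.70 + $0.21 + $24.20 + $3.12 = $30.31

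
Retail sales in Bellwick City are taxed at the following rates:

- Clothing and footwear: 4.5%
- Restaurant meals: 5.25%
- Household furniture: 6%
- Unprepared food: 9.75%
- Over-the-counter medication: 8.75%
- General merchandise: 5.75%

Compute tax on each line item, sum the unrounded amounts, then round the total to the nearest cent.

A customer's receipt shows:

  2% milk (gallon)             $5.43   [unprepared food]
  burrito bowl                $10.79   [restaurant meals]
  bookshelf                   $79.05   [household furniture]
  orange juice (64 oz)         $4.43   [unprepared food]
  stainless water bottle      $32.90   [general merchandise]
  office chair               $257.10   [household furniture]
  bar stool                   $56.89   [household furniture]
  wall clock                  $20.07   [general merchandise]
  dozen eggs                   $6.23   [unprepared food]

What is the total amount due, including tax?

2% milk (gallon) $5.43: unprepared food → 9.75% → $0.529425
Burrito bowl $10.79: restaurant meals → 5.25% → $0.566475
Bookshelf $79.05: household furniture → 6% → $4.743
Orange juice (64 oz) $4.43: unprepared food → 9.75% → $0.431925
Stainless water bottle $32.90: general merchandise → 5.75% → $1.89175
Office chair $257.10: household furniture → 6% → $15.426
Bar stool $56.89: household furniture → 6% → $3.4134
Wall clock $20.07: general merchandise → 5.75% → $1.154025
Dozen eggs $6.23: unprepared food → 9.75% → $0.607425
Subtotal = $472.89; unrounded tax = $28.763425 → $28.76; total due = $501.65

$501.65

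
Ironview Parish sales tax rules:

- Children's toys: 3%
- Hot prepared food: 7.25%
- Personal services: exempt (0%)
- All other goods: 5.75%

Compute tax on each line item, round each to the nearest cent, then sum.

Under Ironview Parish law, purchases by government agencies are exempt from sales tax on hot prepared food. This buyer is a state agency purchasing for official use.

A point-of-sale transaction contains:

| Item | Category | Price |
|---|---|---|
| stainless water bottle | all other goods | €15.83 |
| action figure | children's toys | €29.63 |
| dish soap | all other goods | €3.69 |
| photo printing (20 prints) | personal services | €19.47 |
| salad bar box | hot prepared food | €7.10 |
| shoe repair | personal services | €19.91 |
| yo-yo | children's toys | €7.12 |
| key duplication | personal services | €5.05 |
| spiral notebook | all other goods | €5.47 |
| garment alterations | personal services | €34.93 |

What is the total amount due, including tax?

€150.73

Stainless water bottle €15.83: all other goods → 5.75% → €0.91
Action figure €29.63: children's toys → 3% → €0.89
Dish soap €3.69: all other goods → 5.75% → €0.21
Photo printing (20 prints) €19.47: personal services → 0% → €0.00
Salad bar box €7.10: hot prepared food, buyer-exempt → 0% → €0.00
Shoe repair €19.91: personal services → 0% → €0.00
Yo-yo €7.12: children's toys → 3% → €0.21
Key duplication €5.05: personal services → 0% → €0.00
Spiral notebook €5.47: all other goods → 5.75% → €0.31
Garment alterations €34.93: personal services → 0% → €0.00
Subtotal = €148.20; tax = €2.53; total due = €150.73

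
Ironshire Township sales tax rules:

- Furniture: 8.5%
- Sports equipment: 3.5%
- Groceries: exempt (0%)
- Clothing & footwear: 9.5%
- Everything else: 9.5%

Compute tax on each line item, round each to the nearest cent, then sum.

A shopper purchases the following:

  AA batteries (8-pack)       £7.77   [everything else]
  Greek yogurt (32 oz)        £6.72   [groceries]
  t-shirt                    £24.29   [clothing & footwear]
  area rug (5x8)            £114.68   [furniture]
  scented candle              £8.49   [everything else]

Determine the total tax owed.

£13.61

AA batteries (8-pack) £7.77: everything else → 9.5% → £0.74
Greek yogurt (32 oz) £6.72: groceries → 0% → £0.00
T-shirt £24.29: clothing & footwear → 9.5% → £2.31
Area rug (5x8) £114.68: furniture → 8.5% → £9.75
Scented candle £8.49: everything else → 9.5% → £0.81
Total tax = £0.74 + £2.31 + £9.75 + £0.81 = £13.61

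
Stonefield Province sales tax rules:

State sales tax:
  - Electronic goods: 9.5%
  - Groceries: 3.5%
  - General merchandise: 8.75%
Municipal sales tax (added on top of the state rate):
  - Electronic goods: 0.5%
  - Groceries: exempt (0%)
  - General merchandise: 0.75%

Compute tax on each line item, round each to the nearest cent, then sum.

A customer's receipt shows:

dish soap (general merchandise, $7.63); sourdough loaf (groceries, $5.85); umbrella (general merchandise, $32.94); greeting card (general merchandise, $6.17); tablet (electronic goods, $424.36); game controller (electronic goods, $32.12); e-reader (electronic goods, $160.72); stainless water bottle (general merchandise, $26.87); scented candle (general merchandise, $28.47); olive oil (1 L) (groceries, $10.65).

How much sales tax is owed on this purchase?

$71.98

Dish soap $7.63: general merchandise → 8.75% + 0.75% municipal = 9.5% → $0.72
Sourdough loaf $5.85: groceries → 3.5% + 0% municipal = 3.5% → $0.20
Umbrella $32.94: general merchandise → 8.75% + 0.75% municipal = 9.5% → $3.13
Greeting card $6.17: general merchandise → 8.75% + 0.75% municipal = 9.5% → $0.59
Tablet $424.36: electronic goods → 9.5% + 0.5% municipal = 10% → $42.44
Game controller $32.12: electronic goods → 9.5% + 0.5% municipal = 10% → $3.21
E-reader $160.72: electronic goods → 9.5% + 0.5% municipal = 10% → $16.07
Stainless water bottle $26.87: general merchandise → 8.75% + 0.75% municipal = 9.5% → $2.55
Scented candle $28.47: general merchandise → 8.75% + 0.75% municipal = 9.5% → $2.70
Olive oil (1 L) $10.65: groceries → 3.5% + 0% municipal = 3.5% → $0.37
Total tax = $0.72 + $0.20 + $3.13 + $0.59 + $42.44 + $3.21 + $16.07 + $2.55 + $2.70 + $0.37 = $71.98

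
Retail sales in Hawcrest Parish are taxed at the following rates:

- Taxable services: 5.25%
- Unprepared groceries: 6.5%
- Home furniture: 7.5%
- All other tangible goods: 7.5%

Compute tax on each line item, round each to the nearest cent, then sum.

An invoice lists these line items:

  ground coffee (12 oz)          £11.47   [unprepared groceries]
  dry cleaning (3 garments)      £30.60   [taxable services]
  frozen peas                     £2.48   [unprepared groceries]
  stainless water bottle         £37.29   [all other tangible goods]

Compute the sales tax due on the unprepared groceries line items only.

Ground coffee (12 oz) £11.47: unprepared groceries → 6.5% → £0.75
Frozen peas £2.48: unprepared groceries → 6.5% → £0.16
Tax on unprepared groceries = £0.75 + £0.16 = £0.91

£0.91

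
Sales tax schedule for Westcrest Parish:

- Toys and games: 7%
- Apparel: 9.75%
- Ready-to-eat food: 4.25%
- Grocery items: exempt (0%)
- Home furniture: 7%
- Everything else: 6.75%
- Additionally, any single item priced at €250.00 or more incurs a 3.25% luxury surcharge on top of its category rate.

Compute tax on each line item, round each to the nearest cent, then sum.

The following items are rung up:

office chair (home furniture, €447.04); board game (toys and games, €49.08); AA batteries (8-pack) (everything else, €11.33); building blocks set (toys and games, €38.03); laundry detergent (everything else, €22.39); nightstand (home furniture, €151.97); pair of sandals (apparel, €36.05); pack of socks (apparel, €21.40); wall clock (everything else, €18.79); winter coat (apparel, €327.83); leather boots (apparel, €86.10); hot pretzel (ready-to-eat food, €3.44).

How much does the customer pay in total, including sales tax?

Office chair €447.04: home furniture → 7% + 3.25% surcharge = 10.25% → €45.82
Board game €49.08: toys and games → 7% → €3.44
AA batteries (8-pack) €11.33: everything else → 6.75% → €0.76
Building blocks set €38.03: toys and games → 7% → €2.66
Laundry detergent €22.39: everything else → 6.75% → €1.51
Nightstand €151.97: home furniture → 7% → €10.64
Pair of sandals €36.05: apparel → 9.75% → €3.51
Pack of socks €21.40: apparel → 9.75% → €2.09
Wall clock €18.79: everything else → 6.75% → €1.27
Winter coat €327.83: apparel → 9.75% + 3.25% surcharge = 13% → €42.62
Leather boots €86.10: apparel → 9.75% → €8.39
Hot pretzel €3.44: ready-to-eat food → 4.25% → €0.15
Subtotal = €1213.45; tax = €122.86; total due = €1336.31

€1336.31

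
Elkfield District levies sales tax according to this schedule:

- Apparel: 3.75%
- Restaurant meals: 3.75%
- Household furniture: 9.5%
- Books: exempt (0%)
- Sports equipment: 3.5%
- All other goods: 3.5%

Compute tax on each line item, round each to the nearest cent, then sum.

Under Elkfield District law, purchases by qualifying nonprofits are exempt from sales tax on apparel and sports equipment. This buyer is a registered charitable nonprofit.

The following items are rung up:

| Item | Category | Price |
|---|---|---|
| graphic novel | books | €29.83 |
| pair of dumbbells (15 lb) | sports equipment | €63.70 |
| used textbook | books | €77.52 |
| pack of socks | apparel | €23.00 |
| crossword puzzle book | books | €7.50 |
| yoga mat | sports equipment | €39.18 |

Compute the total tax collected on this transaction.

Graphic novel €29.83: books → 0% → €0.00
Pair of dumbbells (15 lb) €63.70: sports equipment, buyer-exempt → 0% → €0.00
Used textbook €77.52: books → 0% → €0.00
Pack of socks €23.00: apparel, buyer-exempt → 0% → €0.00
Crossword puzzle book €7.50: books → 0% → €0.00
Yoga mat €39.18: sports equipment, buyer-exempt → 0% → €0.00
Total tax = €0.00

€0.00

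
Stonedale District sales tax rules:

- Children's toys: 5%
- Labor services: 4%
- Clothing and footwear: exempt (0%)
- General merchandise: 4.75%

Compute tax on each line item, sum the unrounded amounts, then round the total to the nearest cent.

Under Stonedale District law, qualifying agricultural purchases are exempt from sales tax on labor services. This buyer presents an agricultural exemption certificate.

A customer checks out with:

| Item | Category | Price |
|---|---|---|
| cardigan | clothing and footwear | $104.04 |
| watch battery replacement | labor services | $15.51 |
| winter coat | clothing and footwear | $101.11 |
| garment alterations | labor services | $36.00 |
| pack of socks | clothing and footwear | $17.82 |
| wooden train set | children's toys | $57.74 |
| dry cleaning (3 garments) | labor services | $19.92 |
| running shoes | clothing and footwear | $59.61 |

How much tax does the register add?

Cardigan $104.04: clothing and footwear → 0% → $0.00
Watch battery replacement $15.51: labor services, buyer-exempt → 0% → $0.00
Winter coat $101.11: clothing and footwear → 0% → $0.00
Garment alterations $36.00: labor services, buyer-exempt → 0% → $0.00
Pack of socks $17.82: clothing and footwear → 0% → $0.00
Wooden train set $57.74: children's toys → 5% → $2.887
Dry cleaning (3 garments) $19.92: labor services, buyer-exempt → 0% → $0.00
Running shoes $59.61: clothing and footwear → 0% → $0.00
Unrounded tax sum = $2.887 → $2.89

$2.89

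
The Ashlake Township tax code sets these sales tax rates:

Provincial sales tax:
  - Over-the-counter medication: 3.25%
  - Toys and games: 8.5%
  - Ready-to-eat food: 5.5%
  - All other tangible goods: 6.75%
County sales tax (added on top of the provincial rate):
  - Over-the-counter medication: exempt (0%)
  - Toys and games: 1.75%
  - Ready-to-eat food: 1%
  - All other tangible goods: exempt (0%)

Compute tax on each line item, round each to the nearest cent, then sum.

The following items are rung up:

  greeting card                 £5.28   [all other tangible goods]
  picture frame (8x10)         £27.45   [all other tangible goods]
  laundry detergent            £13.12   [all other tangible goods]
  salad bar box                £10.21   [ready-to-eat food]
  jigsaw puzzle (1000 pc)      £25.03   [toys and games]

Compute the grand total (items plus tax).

£87.42

Greeting card £5.28: all other tangible goods → 6.75% + 0% county = 6.75% → £0.36
Picture frame (8x10) £27.45: all other tangible goods → 6.75% + 0% county = 6.75% → £1.85
Laundry detergent £13.12: all other tangible goods → 6.75% + 0% county = 6.75% → £0.89
Salad bar box £10.21: ready-to-eat food → 5.5% + 1% county = 6.5% → £0.66
Jigsaw puzzle (1000 pc) £25.03: toys and games → 8.5% + 1.75% county = 10.25% → £2.57
Subtotal = £81.09; tax = £6.33; total due = £87.42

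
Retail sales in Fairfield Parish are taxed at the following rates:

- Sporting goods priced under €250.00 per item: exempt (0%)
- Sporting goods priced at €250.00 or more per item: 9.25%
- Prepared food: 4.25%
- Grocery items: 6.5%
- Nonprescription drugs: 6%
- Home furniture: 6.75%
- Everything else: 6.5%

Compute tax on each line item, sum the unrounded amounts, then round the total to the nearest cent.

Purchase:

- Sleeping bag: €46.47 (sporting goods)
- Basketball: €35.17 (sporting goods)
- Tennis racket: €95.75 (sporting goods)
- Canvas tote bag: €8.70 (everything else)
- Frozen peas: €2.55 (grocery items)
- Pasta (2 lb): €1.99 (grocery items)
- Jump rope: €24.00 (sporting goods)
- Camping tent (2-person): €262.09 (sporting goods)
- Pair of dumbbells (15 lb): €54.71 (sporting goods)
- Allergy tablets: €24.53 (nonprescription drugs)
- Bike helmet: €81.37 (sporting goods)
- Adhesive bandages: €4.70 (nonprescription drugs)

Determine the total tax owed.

€26.86

Sleeping bag €46.47: sporting goods, under €250.00 → 0% → €0.00
Basketball €35.17: sporting goods, under €250.00 → 0% → €0.00
Tennis racket €95.75: sporting goods, under €250.00 → 0% → €0.00
Canvas tote bag €8.70: everything else → 6.5% → €0.5655
Frozen peas €2.55: grocery items → 6.5% → €0.16575
Pasta (2 lb) €1.99: grocery items → 6.5% → €0.12935
Jump rope €24.00: sporting goods, under €250.00 → 0% → €0.00
Camping tent (2-person) €262.09: sporting goods, €250.00 or more → 9.25% → €24.243325
Pair of dumbbells (15 lb) €54.71: sporting goods, under €250.00 → 0% → €0.00
Allergy tablets €24.53: nonprescription drugs → 6% → €1.4718
Bike helmet €81.37: sporting goods, under €250.00 → 0% → €0.00
Adhesive bandages €4.70: nonprescription drugs → 6% → €0.282
Unrounded tax sum = €26.857725 → €26.86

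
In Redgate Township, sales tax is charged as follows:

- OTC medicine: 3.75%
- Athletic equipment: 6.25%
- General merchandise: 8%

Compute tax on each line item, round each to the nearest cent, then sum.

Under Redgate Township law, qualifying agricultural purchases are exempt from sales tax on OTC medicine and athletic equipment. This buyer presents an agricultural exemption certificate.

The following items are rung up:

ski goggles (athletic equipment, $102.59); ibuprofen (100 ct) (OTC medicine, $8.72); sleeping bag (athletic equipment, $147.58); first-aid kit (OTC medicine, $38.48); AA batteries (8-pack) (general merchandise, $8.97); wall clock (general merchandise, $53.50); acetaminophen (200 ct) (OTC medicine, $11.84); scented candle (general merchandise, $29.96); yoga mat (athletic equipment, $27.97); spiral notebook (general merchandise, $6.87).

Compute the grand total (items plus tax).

Ski goggles $102.59: athletic equipment, buyer-exempt → 0% → $0.00
Ibuprofen (100 ct) $8.72: OTC medicine, buyer-exempt → 0% → $0.00
Sleeping bag $147.58: athletic equipment, buyer-exempt → 0% → $0.00
First-aid kit $38.48: OTC medicine, buyer-exempt → 0% → $0.00
AA batteries (8-pack) $8.97: general merchandise → 8% → $0.72
Wall clock $53.50: general merchandise → 8% → $4.28
Acetaminophen (200 ct) $11.84: OTC medicine, buyer-exempt → 0% → $0.00
Scented candle $29.96: general merchandise → 8% → $2.40
Yoga mat $27.97: athletic equipment, buyer-exempt → 0% → $0.00
Spiral notebook $6.87: general merchandise → 8% → $0.55
Subtotal = $436.48; tax = $7.95; total due = $444.43

$444.43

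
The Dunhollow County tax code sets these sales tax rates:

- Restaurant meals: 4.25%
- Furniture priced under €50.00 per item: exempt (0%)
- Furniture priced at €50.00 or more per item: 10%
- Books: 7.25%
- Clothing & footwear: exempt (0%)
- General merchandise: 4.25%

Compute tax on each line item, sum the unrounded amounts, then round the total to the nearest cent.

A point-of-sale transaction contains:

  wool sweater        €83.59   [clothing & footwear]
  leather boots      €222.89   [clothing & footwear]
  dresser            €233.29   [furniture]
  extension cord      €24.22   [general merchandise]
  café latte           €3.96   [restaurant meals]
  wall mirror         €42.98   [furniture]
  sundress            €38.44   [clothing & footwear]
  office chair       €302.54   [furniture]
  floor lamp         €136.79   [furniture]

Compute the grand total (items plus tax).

€1157.16

Wool sweater €83.59: clothing & footwear → 0% → €0.00
Leather boots €222.89: clothing & footwear → 0% → €0.00
Dresser €233.29: furniture, €50.00 or more → 10% → €23.329
Extension cord €24.22: general merchandise → 4.25% → €1.02935
Café latte €3.96: restaurant meals → 4.25% → €0.1683
Wall mirror €42.98: furniture, under €50.00 → 0% → €0.00
Sundress €38.44: clothing & footwear → 0% → €0.00
Office chair €302.54: furniture, €50.00 or more → 10% → €30.254
Floor lamp €136.79: furniture, €50.00 or more → 10% → €13.679
Subtotal = €1088.70; unrounded tax = €68.45965 → €68.46; total due = €1157.16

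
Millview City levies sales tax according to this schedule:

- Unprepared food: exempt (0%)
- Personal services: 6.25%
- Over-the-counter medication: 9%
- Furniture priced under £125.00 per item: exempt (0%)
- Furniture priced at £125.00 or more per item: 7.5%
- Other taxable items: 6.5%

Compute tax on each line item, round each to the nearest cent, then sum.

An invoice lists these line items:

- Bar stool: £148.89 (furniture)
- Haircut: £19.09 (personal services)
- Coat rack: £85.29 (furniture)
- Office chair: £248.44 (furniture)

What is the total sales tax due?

Bar stool £148.89: furniture, £125.00 or more → 7.5% → £11.17
Haircut £19.09: personal services → 6.25% → £1.19
Coat rack £85.29: furniture, under £125.00 → 0% → £0.00
Office chair £248.44: furniture, £125.00 or more → 7.5% → £18.63
Total tax = £11.17 + £1.19 + £18.63 = £30.99

£30.99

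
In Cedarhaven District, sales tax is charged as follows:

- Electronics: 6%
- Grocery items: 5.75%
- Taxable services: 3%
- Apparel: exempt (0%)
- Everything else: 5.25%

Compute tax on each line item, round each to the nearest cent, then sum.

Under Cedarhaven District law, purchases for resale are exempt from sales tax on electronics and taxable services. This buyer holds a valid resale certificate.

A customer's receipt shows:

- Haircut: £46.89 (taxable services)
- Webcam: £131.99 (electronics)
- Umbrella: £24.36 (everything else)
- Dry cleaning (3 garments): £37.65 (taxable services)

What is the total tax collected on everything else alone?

Umbrella £24.36: everything else → 5.25% → £1.28
Tax on everything else = £1.28

£1.28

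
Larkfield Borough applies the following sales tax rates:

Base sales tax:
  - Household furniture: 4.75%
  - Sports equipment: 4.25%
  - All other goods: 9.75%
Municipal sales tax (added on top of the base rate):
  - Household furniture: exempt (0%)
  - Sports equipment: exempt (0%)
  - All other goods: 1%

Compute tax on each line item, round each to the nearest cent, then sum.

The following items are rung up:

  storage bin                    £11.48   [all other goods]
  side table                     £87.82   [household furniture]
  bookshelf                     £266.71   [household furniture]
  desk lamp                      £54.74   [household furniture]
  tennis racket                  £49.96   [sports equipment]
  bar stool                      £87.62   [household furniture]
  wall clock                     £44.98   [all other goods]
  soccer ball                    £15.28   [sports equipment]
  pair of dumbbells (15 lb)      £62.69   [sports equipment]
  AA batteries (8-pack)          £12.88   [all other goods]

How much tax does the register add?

£36.48

Storage bin £11.48: all other goods → 9.75% + 1% municipal = 10.75% → £1.23
Side table £87.82: household furniture → 4.75% + 0% municipal = 4.75% → £4.17
Bookshelf £266.71: household furniture → 4.75% + 0% municipal = 4.75% → £12.67
Desk lamp £54.74: household furniture → 4.75% + 0% municipal = 4.75% → £2.60
Tennis racket £49.96: sports equipment → 4.25% + 0% municipal = 4.25% → £2.12
Bar stool £87.62: household furniture → 4.75% + 0% municipal = 4.75% → £4.16
Wall clock £44.98: all other goods → 9.75% + 1% municipal = 10.75% → £4.84
Soccer ball £15.28: sports equipment → 4.25% + 0% municipal = 4.25% → £0.65
Pair of dumbbells (15 lb) £62.69: sports equipment → 4.25% + 0% municipal = 4.25% → £2.66
AA batteries (8-pack) £12.88: all other goods → 9.75% + 1% municipal = 10.75% → £1.38
Total tax = £1.23 + £4.17 + £12.67 + £2.60 + £2.12 + £4.16 + £4.84 + £0.65 + £2.66 + £1.38 = £36.48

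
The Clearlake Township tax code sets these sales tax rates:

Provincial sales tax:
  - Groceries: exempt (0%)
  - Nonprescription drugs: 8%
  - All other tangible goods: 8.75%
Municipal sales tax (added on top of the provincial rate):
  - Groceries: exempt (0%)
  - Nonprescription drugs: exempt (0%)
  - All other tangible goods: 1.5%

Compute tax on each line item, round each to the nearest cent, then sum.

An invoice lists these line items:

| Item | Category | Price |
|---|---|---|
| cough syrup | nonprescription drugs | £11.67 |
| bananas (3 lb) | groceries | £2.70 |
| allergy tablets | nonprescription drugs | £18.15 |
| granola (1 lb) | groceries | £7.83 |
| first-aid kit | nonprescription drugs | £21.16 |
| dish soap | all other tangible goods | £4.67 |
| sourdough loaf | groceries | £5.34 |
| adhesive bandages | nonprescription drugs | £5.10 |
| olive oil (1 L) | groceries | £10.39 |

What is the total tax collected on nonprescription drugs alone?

Cough syrup £11.67: nonprescription drugs → 8% + 0% municipal = 8% → £0.93
Allergy tablets £18.15: nonprescription drugs → 8% + 0% municipal = 8% → £1.45
First-aid kit £21.16: nonprescription drugs → 8% + 0% municipal = 8% → £1.69
Adhesive bandages £5.10: nonprescription drugs → 8% + 0% municipal = 8% → £0.41
Tax on nonprescription drugs = £0.93 + £1.45 + £1.69 + £0.41 = £4.48

£4.48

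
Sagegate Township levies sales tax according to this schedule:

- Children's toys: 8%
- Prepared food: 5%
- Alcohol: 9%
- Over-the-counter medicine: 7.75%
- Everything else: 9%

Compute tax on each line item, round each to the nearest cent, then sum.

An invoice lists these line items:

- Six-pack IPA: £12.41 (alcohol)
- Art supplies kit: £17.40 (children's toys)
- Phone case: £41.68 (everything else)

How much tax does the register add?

Six-pack IPA £12.41: alcohol → 9% → £1.12
Art supplies kit £17.40: children's toys → 8% → £1.39
Phone case £41.68: everything else → 9% → £3.75
Total tax = £1.12 + £1.39 + £3.75 = £6.26

£6.26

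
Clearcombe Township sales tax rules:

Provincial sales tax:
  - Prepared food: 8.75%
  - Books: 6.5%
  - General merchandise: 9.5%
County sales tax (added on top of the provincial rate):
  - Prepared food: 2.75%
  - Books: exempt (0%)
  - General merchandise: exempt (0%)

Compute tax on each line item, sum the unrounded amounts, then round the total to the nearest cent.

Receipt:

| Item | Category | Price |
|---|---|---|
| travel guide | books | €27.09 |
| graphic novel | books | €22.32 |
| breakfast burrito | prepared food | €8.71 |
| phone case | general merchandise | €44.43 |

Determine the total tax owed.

Travel guide €27.09: books → 6.5% + 0% county = 6.5% → €1.76085
Graphic novel €22.32: books → 6.5% + 0% county = 6.5% → €1.4508
Breakfast burrito €8.71: prepared food → 8.75% + 2.75% county = 11.5% → €1.00165
Phone case €44.43: general merchandise → 9.5% + 0% county = 9.5% → €4.22085
Unrounded tax sum = €8.43415 → €8.43

€8.43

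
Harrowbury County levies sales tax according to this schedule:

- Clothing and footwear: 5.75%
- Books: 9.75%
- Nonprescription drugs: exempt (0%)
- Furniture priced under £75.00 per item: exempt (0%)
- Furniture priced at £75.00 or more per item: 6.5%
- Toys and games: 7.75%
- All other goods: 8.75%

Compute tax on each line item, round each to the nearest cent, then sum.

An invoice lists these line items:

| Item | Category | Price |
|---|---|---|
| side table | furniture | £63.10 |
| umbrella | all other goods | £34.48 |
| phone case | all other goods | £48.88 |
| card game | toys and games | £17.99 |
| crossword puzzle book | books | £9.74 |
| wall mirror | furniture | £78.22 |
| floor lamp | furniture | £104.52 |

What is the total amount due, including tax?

£378.44

Side table £63.10: furniture, under £75.00 → 0% → £0.00
Umbrella £34.48: all other goods → 8.75% → £3.02
Phone case £48.88: all other goods → 8.75% → £4.28
Card game £17.99: toys and games → 7.75% → £1.39
Crossword puzzle book £9.74: books → 9.75% → £0.95
Wall mirror £78.22: furniture, £75.00 or more → 6.5% → £5.08
Floor lamp £104.52: furniture, £75.00 or more → 6.5% → £6.79
Subtotal = £356.93; tax = £21.51; total due = £378.44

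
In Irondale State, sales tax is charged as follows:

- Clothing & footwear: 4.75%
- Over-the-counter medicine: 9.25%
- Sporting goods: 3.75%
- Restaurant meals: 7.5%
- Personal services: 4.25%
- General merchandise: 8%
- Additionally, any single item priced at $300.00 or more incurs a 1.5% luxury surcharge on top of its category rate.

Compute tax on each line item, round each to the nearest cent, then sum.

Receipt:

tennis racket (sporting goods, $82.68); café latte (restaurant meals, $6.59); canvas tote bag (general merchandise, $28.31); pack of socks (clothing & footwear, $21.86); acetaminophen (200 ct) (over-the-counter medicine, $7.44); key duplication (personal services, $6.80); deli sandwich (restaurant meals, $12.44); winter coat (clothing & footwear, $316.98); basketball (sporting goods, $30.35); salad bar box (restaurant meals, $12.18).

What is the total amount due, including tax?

$556.29

Tennis racket $82.68: sporting goods → 3.75% → $3.10
Café latte $6.59: restaurant meals → 7.5% → $0.49
Canvas tote bag $28.31: general merchandise → 8% → $2.26
Pack of socks $21.86: clothing & footwear → 4.75% → $1.04
Acetaminophen (200 ct) $7.44: over-the-counter medicine → 9.25% → $0.69
Key duplication $6.80: personal services → 4.25% → $0.29
Deli sandwich $12.44: restaurant meals → 7.5% → $0.93
Winter coat $316.98: clothing & footwear → 4.75% + 1.5% surcharge = 6.25% → $19.81
Basketball $30.35: sporting goods → 3.75% → $1.14
Salad bar box $12.18: restaurant meals → 7.5% → $0.91
Subtotal = $525.63; tax = $30.66; total due = $556.29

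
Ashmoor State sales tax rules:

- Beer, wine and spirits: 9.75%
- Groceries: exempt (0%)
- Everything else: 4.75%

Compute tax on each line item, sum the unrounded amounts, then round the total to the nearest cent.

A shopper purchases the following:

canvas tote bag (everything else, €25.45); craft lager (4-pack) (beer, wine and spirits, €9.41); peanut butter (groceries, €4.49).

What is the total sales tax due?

Canvas tote bag €25.45: everything else → 4.75% → €1.208875
Craft lager (4-pack) €9.41: beer, wine and spirits → 9.75% → €0.917475
Peanut butter €4.49: groceries → 0% → €0.00
Unrounded tax sum = €2.12635 → €2.13

€2.13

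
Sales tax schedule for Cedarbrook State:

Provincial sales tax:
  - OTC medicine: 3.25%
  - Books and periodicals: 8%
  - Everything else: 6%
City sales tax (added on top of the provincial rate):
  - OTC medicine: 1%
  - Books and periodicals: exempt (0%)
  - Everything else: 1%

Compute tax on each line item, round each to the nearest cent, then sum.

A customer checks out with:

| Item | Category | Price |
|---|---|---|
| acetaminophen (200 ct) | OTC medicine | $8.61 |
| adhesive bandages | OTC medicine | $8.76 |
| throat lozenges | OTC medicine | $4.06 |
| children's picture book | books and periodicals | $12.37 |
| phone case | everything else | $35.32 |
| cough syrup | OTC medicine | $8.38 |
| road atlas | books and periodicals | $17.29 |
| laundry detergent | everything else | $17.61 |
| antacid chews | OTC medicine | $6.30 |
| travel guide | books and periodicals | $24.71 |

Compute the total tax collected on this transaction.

Acetaminophen (200 ct) $8.61: OTC medicine → 3.25% + 1% city = 4.25% → $0.37
Adhesive bandages $8.76: OTC medicine → 3.25% + 1% city = 4.25% → $0.37
Throat lozenges $4.06: OTC medicine → 3.25% + 1% city = 4.25% → $0.17
Children's picture book $12.37: books and periodicals → 8% + 0% city = 8% → $0.99
Phone case $35.32: everything else → 6% + 1% city = 7% → $2.47
Cough syrup $8.38: OTC medicine → 3.25% + 1% city = 4.25% → $0.36
Road atlas $17.29: books and periodicals → 8% + 0% city = 8% → $1.38
Laundry detergent $17.61: everything else → 6% + 1% city = 7% → $1.23
Antacid chews $6.30: OTC medicine → 3.25% + 1% city = 4.25% → $0.27
Travel guide $24.71: books and periodicals → 8% + 0% city = 8% → $1.98
Total tax = $0.37 + $0.37 + $0.17 + $0.99 + $2.47 + $0.36 + $1.38 + $1.23 + $0.27 + $1.98 = $9.59

$9.59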